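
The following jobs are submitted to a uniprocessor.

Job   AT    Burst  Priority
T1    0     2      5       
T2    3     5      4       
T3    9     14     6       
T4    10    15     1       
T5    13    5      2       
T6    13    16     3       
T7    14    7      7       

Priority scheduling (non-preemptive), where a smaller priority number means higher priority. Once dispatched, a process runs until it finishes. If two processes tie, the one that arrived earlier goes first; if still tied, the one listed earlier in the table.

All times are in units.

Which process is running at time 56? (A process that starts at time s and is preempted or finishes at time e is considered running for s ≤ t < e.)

T6

Timeline: | T1 0-2 | idle 2-3 | T2 3-8 | idle 8-9 | T3 9-23 | T4 23-38 | T5 38-43 | T6 43-59 | T7 59-66 |
Completion: T1=2  T2=8  T3=23  T4=38  T5=43  T6=59  T7=66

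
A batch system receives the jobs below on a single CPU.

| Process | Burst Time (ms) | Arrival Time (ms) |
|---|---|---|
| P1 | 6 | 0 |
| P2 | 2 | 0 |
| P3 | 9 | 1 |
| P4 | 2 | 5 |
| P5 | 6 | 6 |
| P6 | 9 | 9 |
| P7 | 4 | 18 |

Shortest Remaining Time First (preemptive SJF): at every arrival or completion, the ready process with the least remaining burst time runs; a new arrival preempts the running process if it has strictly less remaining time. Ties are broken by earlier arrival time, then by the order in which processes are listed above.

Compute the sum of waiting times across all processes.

47

Gantt: | P2 0-2 | P1 2-5 | P4 5-7 | P1 7-10 | P5 10-16 | P3 16-18 | P7 18-22 | P3 22-29 | P6 29-38 |
Completion: P1=10  P2=2  P3=29  P4=7  P5=16  P6=38  P7=22
Waiting = turnaround − burst: P1=4, P2=0, P3=19, P4=0, P5=4, P6=20, P7=0
Total waiting = 4 + 0 + 19 + 0 + 4 + 20 + 0 = 47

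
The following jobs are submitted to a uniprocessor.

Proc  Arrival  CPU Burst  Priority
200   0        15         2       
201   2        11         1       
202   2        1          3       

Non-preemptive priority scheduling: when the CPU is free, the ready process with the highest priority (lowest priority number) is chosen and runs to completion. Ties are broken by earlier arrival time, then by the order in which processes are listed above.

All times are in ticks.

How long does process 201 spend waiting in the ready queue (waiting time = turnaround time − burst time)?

Timeline: | 200 0-15 | 201 15-26 | 202 26-27 |
Completion: 200=15  201=26  202=27
Waiting(201) = turnaround − burst = 24 − 11 = 13

13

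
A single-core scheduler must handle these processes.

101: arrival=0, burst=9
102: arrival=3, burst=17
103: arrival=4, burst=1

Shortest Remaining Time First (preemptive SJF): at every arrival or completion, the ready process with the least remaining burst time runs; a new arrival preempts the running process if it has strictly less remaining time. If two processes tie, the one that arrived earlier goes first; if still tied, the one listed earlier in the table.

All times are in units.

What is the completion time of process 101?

10

Timeline: | 101 0-4 | 103 4-5 | 101 5-10 | 102 10-27 |
Completion: 101=10  102=27  103=5
Turnaround (C−A): 101=10  102=24  103=1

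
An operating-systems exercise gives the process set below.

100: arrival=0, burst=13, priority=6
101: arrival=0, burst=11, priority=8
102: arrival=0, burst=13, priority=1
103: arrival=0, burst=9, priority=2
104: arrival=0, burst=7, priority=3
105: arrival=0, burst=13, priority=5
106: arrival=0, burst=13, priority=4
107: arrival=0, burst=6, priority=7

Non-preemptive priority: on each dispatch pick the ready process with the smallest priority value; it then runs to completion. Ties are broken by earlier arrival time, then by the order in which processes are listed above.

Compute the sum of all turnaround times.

388

Schedule: | 102 0-13 | 103 13-22 | 104 22-29 | 106 29-42 | 105 42-55 | 100 55-68 | 107 68-74 | 101 74-85 |
Completion: 100=68  101=85  102=13  103=22  104=29  105=55  106=42  107=74
Turnaround (C−A): 100=68  101=85  102=13  103=22  104=29  105=55  106=42  107=74
Turnaround = completion − arrival: 100=68, 101=85, 102=13, 103=22, 104=29, 105=55, 106=42, 107=74
Total turnaround = 68 + 85 + 13 + 22 + 29 + 55 + 42 + 74 = 388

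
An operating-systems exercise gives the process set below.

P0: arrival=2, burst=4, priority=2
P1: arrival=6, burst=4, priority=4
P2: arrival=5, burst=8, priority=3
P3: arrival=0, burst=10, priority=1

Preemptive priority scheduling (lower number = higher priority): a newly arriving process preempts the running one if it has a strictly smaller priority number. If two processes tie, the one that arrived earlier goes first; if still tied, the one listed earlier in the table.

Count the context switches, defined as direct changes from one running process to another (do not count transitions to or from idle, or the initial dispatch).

Timeline: | P3 0-10 | P0 10-14 | P2 14-22 | P1 22-26 |
Completion: P0=14  P1=26  P2=22  P3=10

3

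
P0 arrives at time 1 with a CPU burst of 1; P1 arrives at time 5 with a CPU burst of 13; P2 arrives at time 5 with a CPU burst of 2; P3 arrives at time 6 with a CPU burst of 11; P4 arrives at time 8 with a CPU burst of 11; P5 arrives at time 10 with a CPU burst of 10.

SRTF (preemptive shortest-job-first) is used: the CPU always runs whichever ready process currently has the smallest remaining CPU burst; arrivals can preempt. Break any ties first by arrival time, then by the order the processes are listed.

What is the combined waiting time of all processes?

Schedule: | idle 0-1 | P0 1-2 | idle 2-5 | P2 5-7 | P3 7-18 | P5 18-28 | P4 28-39 | P1 39-52 |
Completion: P0=2  P1=52  P2=7  P3=18  P4=39  P5=28
Waiting = turnaround − burst: P0=0, P1=34, P2=0, P3=1, P4=20, P5=8
Total waiting = 0 + 34 + 0 + 1 + 20 + 8 = 63

63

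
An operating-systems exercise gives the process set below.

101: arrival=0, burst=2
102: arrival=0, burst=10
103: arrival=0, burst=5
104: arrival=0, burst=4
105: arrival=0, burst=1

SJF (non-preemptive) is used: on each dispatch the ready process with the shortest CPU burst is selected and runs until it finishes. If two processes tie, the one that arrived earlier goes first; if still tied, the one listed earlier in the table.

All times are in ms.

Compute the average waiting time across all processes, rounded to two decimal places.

4.60

Timeline: | 105 0-1 | 101 1-3 | 104 3-7 | 103 7-12 | 102 12-22 |
Completion: 101=3  102=22  103=12  104=7  105=1
Turnaround (C−A): 101=3  102=22  103=12  104=7  105=1
Waiting times: 101=1, 102=12, 103=7, 104=3, 105=0
Average waiting = (1+12+7+3+0) / 5 = 23/5 = 4.60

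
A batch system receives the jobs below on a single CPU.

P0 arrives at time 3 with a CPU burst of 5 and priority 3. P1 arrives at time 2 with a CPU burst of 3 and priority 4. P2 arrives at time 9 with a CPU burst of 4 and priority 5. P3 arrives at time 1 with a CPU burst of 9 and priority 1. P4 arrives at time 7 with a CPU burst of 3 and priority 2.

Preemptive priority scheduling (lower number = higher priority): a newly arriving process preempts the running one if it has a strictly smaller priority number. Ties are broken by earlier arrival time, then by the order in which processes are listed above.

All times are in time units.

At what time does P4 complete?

Gantt: | idle 0-1 | P3 1-10 | P4 10-13 | P0 13-18 | P1 18-21 | P2 21-25 |
Completion: P0=18  P1=21  P2=25  P3=10  P4=13
Turnaround (C−A): P0=15  P1=19  P2=16  P3=9  P4=6

13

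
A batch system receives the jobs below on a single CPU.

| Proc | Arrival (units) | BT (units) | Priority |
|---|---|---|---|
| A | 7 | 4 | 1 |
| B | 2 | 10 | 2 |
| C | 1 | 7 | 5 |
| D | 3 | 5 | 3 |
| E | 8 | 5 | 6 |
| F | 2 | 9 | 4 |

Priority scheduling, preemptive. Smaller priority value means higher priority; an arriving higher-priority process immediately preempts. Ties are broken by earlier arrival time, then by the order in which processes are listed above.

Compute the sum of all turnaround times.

Schedule: | idle 0-1 | C 1-2 | B 2-7 | A 7-11 | B 11-16 | D 16-21 | F 21-30 | C 30-36 | E 36-41 |
Completion: A=11  B=16  C=36  D=21  E=41  F=30
Turnaround = completion − arrival: A=4, B=14, C=35, D=18, E=33, F=28
Total turnaround = 4 + 14 + 35 + 18 + 33 + 28 = 132

132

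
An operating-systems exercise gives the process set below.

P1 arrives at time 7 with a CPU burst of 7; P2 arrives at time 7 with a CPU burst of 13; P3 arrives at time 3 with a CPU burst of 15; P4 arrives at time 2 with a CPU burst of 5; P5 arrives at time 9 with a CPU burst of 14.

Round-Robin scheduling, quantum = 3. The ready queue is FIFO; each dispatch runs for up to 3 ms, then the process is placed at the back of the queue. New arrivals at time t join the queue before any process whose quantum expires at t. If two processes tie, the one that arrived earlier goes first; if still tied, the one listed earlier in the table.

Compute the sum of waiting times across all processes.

123

Schedule: | idle 0-2 | P4 2-5 | P3 5-8 | P4 8-10 | P1 10-13 | P2 13-16 | P3 16-19 | P5 19-22 | P1 22-25 | P2 25-28 | P3 28-31 | P5 31-34 | P1 34-35 | P2 35-38 | P3 38-41 | P5 41-44 | P2 44-47 | P3 47-50 | P5 50-53 | P2 53-54 | P5 54-56 |
Completion: P1=35  P2=54  P3=50  P4=10  P5=56
Waiting = turnaround − burst: P1=21, P2=34, P3=32, P4=3, P5=33
Total waiting = 21 + 34 + 32 + 3 + 33 = 123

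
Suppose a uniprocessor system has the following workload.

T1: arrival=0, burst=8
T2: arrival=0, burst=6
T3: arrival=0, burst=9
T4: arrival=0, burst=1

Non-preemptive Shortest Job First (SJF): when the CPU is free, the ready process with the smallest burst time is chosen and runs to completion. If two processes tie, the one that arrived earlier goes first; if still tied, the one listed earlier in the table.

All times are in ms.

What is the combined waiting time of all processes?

Gantt: | T4 0-1 | T2 1-7 | T1 7-15 | T3 15-24 |
Completion: T1=15  T2=7  T3=24  T4=1
Turnaround (C−A): T1=15  T2=7  T3=24  T4=1
Waiting = turnaround − burst: T1=7, T2=1, T3=15, T4=0
Total waiting = 7 + 1 + 15 + 0 = 23

23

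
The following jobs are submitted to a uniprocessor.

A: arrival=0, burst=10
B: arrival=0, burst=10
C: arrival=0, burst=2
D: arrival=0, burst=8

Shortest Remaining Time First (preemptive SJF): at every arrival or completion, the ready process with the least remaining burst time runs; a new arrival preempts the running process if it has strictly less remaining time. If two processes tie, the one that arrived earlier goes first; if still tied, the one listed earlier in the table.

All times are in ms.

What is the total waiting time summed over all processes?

Gantt: | C 0-2 | D 2-10 | A 10-20 | B 20-30 |
Completion: A=20  B=30  C=2  D=10
Waiting = turnaround − burst: A=10, B=20, C=0, D=2
Total waiting = 10 + 20 + 0 + 2 = 32

32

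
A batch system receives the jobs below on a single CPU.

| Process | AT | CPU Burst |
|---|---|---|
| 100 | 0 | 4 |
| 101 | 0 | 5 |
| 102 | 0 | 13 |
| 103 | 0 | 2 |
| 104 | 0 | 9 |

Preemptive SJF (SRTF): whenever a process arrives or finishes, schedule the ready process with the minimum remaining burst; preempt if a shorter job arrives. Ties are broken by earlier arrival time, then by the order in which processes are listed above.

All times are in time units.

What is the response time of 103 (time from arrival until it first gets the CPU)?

Gantt: | 103 0-2 | 100 2-6 | 101 6-11 | 104 11-20 | 102 20-33 |
Completion: 100=6  101=11  102=33  103=2  104=20
Turnaround (C−A): 100=6  101=11  102=33  103=2  104=20
Response(103) = first start − arrival = 0 − 0 = 0

0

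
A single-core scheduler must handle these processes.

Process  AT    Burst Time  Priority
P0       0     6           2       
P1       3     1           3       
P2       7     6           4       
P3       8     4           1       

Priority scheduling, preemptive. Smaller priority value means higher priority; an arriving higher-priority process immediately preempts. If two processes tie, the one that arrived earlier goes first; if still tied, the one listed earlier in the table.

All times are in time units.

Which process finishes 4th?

Timeline: | P0 0-6 | P1 6-7 | P2 7-8 | P3 8-12 | P2 12-17 |
Completion: P0=6  P1=7  P2=17  P3=12
Turnaround (C−A): P0=6  P1=4  P2=10  P3=4
Finish order: P0 → P1 → P3 → P2

P2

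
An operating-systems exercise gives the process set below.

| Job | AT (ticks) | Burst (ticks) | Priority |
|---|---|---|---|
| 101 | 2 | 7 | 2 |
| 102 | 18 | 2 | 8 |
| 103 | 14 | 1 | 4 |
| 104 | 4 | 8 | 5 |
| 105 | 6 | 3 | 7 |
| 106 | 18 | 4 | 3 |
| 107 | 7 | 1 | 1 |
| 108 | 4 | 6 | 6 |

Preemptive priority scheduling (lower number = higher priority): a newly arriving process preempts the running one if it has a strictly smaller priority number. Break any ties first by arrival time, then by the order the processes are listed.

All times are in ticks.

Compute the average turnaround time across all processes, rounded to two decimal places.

Schedule: | idle 0-2 | 101 2-7 | 107 7-8 | 101 8-10 | 104 10-14 | 103 14-15 | 104 15-18 | 106 18-22 | 104 22-23 | 108 23-29 | 105 29-32 | 102 32-34 |
Completion: 101=10  102=34  103=15  104=23  105=32  106=22  107=8  108=29
Turnaround (C−A): 101=8  102=16  103=1  104=19  105=26  106=4  107=1  108=25
Turnaround times: 101=8, 102=16, 103=1, 104=19, 105=26, 106=4, 107=1, 108=25
Average turnaround = (8+16+1+19+26+4+1+25) / 8 = 100/8 = 12.50

12.50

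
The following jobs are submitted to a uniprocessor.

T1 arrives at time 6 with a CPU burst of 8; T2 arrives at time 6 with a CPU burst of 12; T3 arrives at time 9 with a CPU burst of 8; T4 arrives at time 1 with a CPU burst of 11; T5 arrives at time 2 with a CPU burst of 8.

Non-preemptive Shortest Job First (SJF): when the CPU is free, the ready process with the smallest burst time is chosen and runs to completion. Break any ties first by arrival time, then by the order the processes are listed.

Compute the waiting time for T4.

0

Timeline: | idle 0-1 | T4 1-12 | T5 12-20 | T1 20-28 | T3 28-36 | T2 36-48 |
Completion: T1=28  T2=48  T3=36  T4=12  T5=20
Waiting(T4) = turnaround − burst = 11 − 11 = 0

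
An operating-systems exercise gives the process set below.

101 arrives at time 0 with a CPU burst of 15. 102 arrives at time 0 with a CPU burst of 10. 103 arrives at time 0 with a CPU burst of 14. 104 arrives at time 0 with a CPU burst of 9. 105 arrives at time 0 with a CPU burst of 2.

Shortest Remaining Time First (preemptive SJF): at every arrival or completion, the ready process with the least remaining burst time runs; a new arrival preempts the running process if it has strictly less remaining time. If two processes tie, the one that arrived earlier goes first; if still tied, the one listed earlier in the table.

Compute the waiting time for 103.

21

Timeline: | 105 0-2 | 104 2-11 | 102 11-21 | 103 21-35 | 101 35-50 |
Completion: 101=50  102=21  103=35  104=11  105=2
Waiting(103) = turnaround − burst = 35 − 14 = 21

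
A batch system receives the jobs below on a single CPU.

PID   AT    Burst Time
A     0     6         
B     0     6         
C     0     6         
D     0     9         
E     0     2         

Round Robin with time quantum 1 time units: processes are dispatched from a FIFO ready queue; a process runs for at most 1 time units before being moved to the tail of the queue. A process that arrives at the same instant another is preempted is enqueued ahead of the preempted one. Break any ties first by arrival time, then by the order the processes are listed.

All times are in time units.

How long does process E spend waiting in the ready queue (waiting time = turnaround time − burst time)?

8

Timeline: | A 0-1 | B 1-2 | C 2-3 | D 3-4 | E 4-5 | A 5-6 | B 6-7 | C 7-8 | D 8-9 | E 9-10 | A 10-11 | B 11-12 | C 12-13 | D 13-14 | A 14-15 | B 15-16 | C 16-17 | D 17-18 | A 18-19 | B 19-20 | C 20-21 | D 21-22 | A 22-23 | B 23-24 | C 24-25 | D 25-29 |
Completion: A=23  B=24  C=25  D=29  E=10
Turnaround (C−A): A=23  B=24  C=25  D=29  E=10
Waiting(E) = turnaround − burst = 10 − 2 = 8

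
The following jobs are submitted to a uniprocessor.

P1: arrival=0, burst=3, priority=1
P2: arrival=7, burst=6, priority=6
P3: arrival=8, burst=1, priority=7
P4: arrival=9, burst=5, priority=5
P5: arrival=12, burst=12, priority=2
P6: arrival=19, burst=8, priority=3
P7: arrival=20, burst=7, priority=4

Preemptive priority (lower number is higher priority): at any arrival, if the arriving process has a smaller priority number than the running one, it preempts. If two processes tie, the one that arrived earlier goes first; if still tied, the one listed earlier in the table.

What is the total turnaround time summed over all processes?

Gantt: | P1 0-3 | idle 3-7 | P2 7-9 | P4 9-12 | P5 12-24 | P6 24-32 | P7 32-39 | P4 39-41 | P2 41-45 | P3 45-46 |
Completion: P1=3  P2=45  P3=46  P4=41  P5=24  P6=32  P7=39
Turnaround (C−A): P1=3  P2=38  P3=38  P4=32  P5=12  P6=13  P7=19
Turnaround = completion − arrival: P1=3, P2=38, P3=38, P4=32, P5=12, P6=13, P7=19
Total turnaround = 3 + 38 + 38 + 32 + 12 + 13 + 19 = 155

155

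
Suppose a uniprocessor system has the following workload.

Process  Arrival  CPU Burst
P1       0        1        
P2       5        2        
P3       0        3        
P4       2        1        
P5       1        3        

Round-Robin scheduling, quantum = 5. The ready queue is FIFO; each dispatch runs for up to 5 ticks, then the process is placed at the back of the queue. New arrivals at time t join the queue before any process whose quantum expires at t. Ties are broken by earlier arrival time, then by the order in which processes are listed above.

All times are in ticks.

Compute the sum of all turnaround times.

Timeline: | P1 0-1 | P3 1-4 | P5 4-7 | P4 7-8 | P2 8-10 |
Completion: P1=1  P2=10  P3=4  P4=8  P5=7
Turnaround (C−A): P1=1  P2=5  P3=4  P4=6  P5=6
Turnaround = completion − arrival: P1=1, P2=5, P3=4, P4=6, P5=6
Total turnaround = 1 + 5 + 4 + 6 + 6 = 22

22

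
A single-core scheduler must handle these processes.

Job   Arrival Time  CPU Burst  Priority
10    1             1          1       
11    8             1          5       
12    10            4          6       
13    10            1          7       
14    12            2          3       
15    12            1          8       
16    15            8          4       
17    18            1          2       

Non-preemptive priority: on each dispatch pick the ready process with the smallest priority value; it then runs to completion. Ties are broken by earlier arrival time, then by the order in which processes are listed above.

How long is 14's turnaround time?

Schedule: | idle 0-1 | 10 1-2 | idle 2-8 | 11 8-9 | idle 9-10 | 12 10-14 | 14 14-16 | 16 16-24 | 17 24-25 | 13 25-26 | 15 26-27 |
Completion: 10=2  11=9  12=14  13=26  14=16  15=27  16=24  17=25
Turnaround(14) = completion − arrival = 16 − 12 = 4

4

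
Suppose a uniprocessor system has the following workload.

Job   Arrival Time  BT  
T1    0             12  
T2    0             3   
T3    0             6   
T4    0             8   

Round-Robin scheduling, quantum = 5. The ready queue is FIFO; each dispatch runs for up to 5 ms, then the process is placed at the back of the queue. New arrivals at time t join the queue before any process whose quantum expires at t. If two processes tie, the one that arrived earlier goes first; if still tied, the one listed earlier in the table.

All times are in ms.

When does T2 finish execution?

Gantt: | T1 0-5 | T2 5-8 | T3 8-13 | T4 13-18 | T1 18-23 | T3 23-24 | T4 24-27 | T1 27-29 |
Completion: T1=29  T2=8  T3=24  T4=27
Turnaround (C−A): T1=29  T2=8  T3=24  T4=27

8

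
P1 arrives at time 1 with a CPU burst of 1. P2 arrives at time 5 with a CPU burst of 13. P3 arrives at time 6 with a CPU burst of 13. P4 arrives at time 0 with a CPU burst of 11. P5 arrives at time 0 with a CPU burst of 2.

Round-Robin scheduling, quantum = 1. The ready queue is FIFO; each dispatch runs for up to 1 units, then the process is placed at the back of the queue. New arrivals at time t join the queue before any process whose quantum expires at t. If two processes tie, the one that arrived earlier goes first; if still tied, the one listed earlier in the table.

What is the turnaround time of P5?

5

Gantt: | P4 0-1 | P5 1-2 | P1 2-3 | P4 3-4 | P5 4-5 | P4 5-6 | P2 6-7 | P3 7-8 | P4 8-9 | P2 9-10 | P3 10-11 | P4 11-12 | P2 12-13 | P3 13-14 | P4 14-15 | P2 15-16 | P3 16-17 | P4 17-18 | P2 18-19 | P3 19-20 | P4 20-21 | P2 21-22 | P3 22-23 | P4 23-24 | P2 24-25 | P3 25-26 | P4 26-27 | P2 27-28 | P3 28-29 | P4 29-30 | P2 30-31 | P3 31-32 | P2 32-33 | P3 33-34 | P2 34-35 | P3 35-36 | P2 36-37 | P3 37-38 | P2 38-39 | P3 39-40 |
Completion: P1=3  P2=39  P3=40  P4=30  P5=5
Turnaround (C−A): P1=2  P2=34  P3=34  P4=30  P5=5
Turnaround(P5) = completion − arrival = 5 − 0 = 5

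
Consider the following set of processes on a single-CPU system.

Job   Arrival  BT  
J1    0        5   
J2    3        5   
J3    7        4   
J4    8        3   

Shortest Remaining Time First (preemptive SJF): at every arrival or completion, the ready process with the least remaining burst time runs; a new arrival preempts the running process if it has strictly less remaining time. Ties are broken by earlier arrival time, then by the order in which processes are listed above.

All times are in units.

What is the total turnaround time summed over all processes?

27

Timeline: | J1 0-5 | J2 5-10 | J4 10-13 | J3 13-17 |
Completion: J1=5  J2=10  J3=17  J4=13
Turnaround (C−A): J1=5  J2=7  J3=10  J4=5
Turnaround = completion − arrival: J1=5, J2=7, J3=10, J4=5
Total turnaround = 5 + 7 + 10 + 5 = 27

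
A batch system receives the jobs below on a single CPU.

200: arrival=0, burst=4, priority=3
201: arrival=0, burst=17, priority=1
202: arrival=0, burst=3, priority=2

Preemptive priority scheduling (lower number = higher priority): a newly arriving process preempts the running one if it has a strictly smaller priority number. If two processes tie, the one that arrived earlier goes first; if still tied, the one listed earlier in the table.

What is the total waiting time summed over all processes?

37

Gantt: | 201 0-17 | 202 17-20 | 200 20-24 |
Completion: 200=24  201=17  202=20
Waiting = turnaround − burst: 200=20, 201=0, 202=17
Total waiting = 20 + 0 + 17 = 37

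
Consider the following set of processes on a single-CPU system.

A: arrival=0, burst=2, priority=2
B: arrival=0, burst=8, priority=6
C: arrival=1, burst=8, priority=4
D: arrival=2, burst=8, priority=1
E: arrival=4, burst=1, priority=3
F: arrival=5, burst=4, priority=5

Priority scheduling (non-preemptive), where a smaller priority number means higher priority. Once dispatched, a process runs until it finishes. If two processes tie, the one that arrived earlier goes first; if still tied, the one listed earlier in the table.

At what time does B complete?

Timeline: | A 0-2 | D 2-10 | E 10-11 | C 11-19 | F 19-23 | B 23-31 |
Completion: A=2  B=31  C=19  D=10  E=11  F=23
Turnaround (C−A): A=2  B=31  C=18  D=8  E=7  F=18

31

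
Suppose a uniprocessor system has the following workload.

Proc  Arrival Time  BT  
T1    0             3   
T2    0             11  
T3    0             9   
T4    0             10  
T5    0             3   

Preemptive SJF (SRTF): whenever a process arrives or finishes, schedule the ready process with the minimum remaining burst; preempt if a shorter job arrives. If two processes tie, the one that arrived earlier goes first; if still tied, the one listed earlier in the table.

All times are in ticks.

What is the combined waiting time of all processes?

49

Gantt: | T1 0-3 | T5 3-6 | T3 6-15 | T4 15-25 | T2 25-36 |
Completion: T1=3  T2=36  T3=15  T4=25  T5=6
Turnaround (C−A): T1=3  T2=36  T3=15  T4=25  T5=6
Waiting = turnaround − burst: T1=0, T2=25, T3=6, T4=15, T5=3
Total waiting = 0 + 25 + 6 + 15 + 3 = 49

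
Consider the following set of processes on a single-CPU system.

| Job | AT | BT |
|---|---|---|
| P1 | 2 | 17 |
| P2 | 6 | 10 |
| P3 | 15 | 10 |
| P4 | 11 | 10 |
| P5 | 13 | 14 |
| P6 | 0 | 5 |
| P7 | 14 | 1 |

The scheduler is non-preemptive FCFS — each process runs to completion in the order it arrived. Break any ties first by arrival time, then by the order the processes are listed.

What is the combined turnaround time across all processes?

Schedule: | P6 0-5 | P1 5-22 | P2 22-32 | P4 32-42 | P5 42-56 | P7 56-57 | P3 57-67 |
Completion: P1=22  P2=32  P3=67  P4=42  P5=56  P6=5  P7=57
Turnaround (C−A): P1=20  P2=26  P3=52  P4=31  P5=43  P6=5  P7=43
Turnaround = completion − arrival: P1=20, P2=26, P3=52, P4=31, P5=43, P6=5, P7=43
Total turnaround = 20 + 26 + 52 + 31 + 43 + 5 + 43 = 220

220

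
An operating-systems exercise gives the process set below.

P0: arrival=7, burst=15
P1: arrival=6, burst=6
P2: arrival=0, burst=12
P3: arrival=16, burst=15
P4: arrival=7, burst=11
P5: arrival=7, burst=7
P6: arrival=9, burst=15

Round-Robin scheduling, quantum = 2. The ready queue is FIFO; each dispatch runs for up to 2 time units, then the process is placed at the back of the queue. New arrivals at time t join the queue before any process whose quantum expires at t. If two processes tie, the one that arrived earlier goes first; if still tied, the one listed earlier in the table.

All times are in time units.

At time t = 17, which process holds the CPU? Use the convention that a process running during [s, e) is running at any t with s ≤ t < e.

P1

Timeline: | P2 0-6 | P1 6-8 | P2 8-10 | P0 10-12 | P4 12-14 | P5 14-16 | P1 16-18 | P6 18-20 | P2 20-22 | P0 22-24 | P4 24-26 | P3 26-28 | P5 28-30 | P1 30-32 | P6 32-34 | P2 34-36 | P0 36-38 | P4 38-40 | P3 40-42 | P5 42-44 | P6 44-46 | P0 46-48 | P4 48-50 | P3 50-52 | P5 52-53 | P6 53-55 | P0 55-57 | P4 57-59 | P3 59-61 | P6 61-63 | P0 63-65 | P4 65-66 | P3 66-68 | P6 68-70 | P0 70-72 | P3 72-74 | P6 74-76 | P0 76-77 | P3 77-79 | P6 79-80 | P3 80-81 |
Completion: P0=77  P1=32  P2=36  P3=81  P4=66  P5=53  P6=80
Turnaround (C−A): P0=70  P1=26  P2=36  P3=65  P4=59  P5=46  P6=71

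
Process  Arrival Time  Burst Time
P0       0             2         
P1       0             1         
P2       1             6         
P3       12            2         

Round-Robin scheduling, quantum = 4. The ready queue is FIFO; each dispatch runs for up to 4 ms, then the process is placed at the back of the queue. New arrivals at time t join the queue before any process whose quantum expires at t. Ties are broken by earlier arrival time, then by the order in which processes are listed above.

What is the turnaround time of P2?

Gantt: | P0 0-2 | P1 2-3 | P2 3-9 | idle 9-12 | P3 12-14 |
Completion: P0=2  P1=3  P2=9  P3=14
Turnaround (C−A): P0=2  P1=3  P2=8  P3=2
Turnaround(P2) = completion − arrival = 9 − 1 = 8

8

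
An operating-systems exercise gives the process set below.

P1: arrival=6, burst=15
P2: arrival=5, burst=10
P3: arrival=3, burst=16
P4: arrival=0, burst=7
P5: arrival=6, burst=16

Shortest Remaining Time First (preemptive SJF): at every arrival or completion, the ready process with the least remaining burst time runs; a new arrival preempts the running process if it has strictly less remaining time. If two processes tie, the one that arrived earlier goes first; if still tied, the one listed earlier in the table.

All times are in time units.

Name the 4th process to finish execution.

P3

Gantt: | P4 0-7 | P2 7-17 | P1 17-32 | P3 32-48 | P5 48-64 |
Completion: P1=32  P2=17  P3=48  P4=7  P5=64
Turnaround (C−A): P1=26  P2=12  P3=45  P4=7  P5=58
Finish order: P4 → P2 → P1 → P3 → P5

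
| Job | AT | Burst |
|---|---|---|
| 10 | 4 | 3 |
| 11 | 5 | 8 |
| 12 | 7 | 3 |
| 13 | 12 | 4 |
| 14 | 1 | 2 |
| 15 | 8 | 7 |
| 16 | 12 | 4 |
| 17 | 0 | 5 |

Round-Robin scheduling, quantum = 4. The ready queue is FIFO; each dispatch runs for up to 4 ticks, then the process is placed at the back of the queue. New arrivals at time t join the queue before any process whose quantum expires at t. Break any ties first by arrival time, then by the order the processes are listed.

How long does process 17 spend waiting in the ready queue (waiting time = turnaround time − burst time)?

5

Gantt: | 17 0-4 | 14 4-6 | 10 6-9 | 17 9-10 | 11 10-14 | 12 14-17 | 15 17-21 | 13 21-25 | 16 25-29 | 11 29-33 | 15 33-36 |
Completion: 10=9  11=33  12=17  13=25  14=6  15=36  16=29  17=10
Turnaround (C−A): 10=5  11=28  12=10  13=13  14=5  15=28  16=17  17=10
Waiting(17) = turnaround − burst = 10 − 5 = 5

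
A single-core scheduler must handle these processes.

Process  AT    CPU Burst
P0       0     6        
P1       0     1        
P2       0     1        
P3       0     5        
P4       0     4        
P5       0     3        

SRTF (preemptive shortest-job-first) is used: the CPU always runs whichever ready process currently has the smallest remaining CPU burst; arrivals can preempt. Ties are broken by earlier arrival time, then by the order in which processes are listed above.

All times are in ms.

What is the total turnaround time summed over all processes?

51

Timeline: | P1 0-1 | P2 1-2 | P5 2-5 | P4 5-9 | P3 9-14 | P0 14-20 |
Completion: P0=20  P1=1  P2=2  P3=14  P4=9  P5=5
Turnaround = completion − arrival: P0=20, P1=1, P2=2, P3=14, P4=9, P5=5
Total turnaround = 20 + 1 + 2 + 14 + 9 + 5 = 51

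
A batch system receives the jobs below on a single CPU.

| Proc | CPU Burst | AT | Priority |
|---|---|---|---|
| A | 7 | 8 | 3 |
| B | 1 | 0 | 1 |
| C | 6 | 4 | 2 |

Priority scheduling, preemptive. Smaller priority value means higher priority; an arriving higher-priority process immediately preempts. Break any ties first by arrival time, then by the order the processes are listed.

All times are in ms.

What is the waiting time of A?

Schedule: | B 0-1 | idle 1-4 | C 4-10 | A 10-17 |
Completion: A=17  B=1  C=10
Waiting(A) = turnaround − burst = 9 − 7 = 2

2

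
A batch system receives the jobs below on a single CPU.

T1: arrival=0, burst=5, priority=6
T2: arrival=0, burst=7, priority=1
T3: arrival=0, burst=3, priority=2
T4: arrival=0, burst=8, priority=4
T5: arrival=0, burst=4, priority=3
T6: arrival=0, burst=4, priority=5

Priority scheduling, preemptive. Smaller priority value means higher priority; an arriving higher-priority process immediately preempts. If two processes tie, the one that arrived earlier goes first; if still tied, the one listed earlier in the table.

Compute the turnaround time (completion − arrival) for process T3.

Timeline: | T2 0-7 | T3 7-10 | T5 10-14 | T4 14-22 | T6 22-26 | T1 26-31 |
Completion: T1=31  T2=7  T3=10  T4=22  T5=14  T6=26
Turnaround(T3) = completion − arrival = 10 − 0 = 10

10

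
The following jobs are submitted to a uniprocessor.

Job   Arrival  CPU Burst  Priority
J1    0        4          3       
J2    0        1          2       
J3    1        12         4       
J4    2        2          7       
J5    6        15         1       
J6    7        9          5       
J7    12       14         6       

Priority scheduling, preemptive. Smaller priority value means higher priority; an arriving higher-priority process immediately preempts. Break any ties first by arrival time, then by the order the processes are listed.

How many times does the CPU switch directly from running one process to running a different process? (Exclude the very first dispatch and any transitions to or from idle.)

Schedule: | J2 0-1 | J1 1-5 | J3 5-6 | J5 6-21 | J3 21-32 | J6 32-41 | J7 41-55 | J4 55-57 |
Completion: J1=5  J2=1  J3=32  J4=57  J5=21  J6=41  J7=55
Turnaround (C−A): J1=5  J2=1  J3=31  J4=55  J5=15  J6=34  J7=43

7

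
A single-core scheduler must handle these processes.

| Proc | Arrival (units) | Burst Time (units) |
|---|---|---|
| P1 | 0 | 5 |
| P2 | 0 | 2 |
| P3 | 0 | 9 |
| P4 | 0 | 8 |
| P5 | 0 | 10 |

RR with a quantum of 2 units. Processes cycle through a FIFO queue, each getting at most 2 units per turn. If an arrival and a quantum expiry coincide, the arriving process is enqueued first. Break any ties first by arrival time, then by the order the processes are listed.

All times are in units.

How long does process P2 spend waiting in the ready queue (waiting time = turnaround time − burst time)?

Gantt: | P1 0-2 | P2 2-4 | P3 4-6 | P4 6-8 | P5 8-10 | P1 10-12 | P3 12-14 | P4 14-16 | P5 16-18 | P1 18-19 | P3 19-21 | P4 21-23 | P5 23-25 | P3 25-27 | P4 27-29 | P5 29-31 | P3 31-32 | P5 32-34 |
Completion: P1=19  P2=4  P3=32  P4=29  P5=34
Waiting(P2) = turnaround − burst = 4 − 2 = 2

2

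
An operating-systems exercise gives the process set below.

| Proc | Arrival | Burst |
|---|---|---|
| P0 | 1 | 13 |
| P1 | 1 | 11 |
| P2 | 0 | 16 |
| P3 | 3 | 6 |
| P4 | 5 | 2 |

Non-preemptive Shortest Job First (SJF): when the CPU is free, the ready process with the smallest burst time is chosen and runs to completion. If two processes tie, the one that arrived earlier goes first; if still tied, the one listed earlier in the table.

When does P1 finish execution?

35

Schedule: | P2 0-16 | P4 16-18 | P3 18-24 | P1 24-35 | P0 35-48 |
Completion: P0=48  P1=35  P2=16  P3=24  P4=18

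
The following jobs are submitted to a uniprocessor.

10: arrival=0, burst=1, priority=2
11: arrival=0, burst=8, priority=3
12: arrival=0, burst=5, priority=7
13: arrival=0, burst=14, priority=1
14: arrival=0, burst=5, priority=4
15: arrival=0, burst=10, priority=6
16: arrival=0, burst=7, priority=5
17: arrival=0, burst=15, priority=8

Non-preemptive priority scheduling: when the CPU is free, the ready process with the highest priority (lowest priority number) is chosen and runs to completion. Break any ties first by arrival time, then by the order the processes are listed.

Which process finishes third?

Schedule: | 13 0-14 | 10 14-15 | 11 15-23 | 14 23-28 | 16 28-35 | 15 35-45 | 12 45-50 | 17 50-65 |
Completion: 10=15  11=23  12=50  13=14  14=28  15=45  16=35  17=65
Turnaround (C−A): 10=15  11=23  12=50  13=14  14=28  15=45  16=35  17=65
Finish order: 13 → 10 → 11 → 14 → 16 → 15 → 12 → 17

11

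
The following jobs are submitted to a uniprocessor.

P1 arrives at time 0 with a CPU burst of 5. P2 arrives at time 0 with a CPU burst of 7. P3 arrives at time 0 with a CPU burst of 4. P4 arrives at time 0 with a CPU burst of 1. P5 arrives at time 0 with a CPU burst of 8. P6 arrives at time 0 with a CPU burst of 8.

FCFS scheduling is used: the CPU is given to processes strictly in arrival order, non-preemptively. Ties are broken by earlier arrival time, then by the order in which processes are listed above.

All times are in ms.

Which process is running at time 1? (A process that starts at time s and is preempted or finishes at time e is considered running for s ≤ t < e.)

Timeline: | P1 0-5 | P2 5-12 | P3 12-16 | P4 16-17 | P5 17-25 | P6 25-33 |
Completion: P1=5  P2=12  P3=16  P4=17  P5=25  P6=33

P1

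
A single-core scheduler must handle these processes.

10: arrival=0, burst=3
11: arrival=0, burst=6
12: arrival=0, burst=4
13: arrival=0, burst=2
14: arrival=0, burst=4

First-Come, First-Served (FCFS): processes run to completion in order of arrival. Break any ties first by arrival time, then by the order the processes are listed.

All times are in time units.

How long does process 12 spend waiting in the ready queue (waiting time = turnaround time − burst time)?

Gantt: | 10 0-3 | 11 3-9 | 12 9-13 | 13 13-15 | 14 15-19 |
Completion: 10=3  11=9  12=13  13=15  14=19
Waiting(12) = turnaround − burst = 13 − 4 = 9

9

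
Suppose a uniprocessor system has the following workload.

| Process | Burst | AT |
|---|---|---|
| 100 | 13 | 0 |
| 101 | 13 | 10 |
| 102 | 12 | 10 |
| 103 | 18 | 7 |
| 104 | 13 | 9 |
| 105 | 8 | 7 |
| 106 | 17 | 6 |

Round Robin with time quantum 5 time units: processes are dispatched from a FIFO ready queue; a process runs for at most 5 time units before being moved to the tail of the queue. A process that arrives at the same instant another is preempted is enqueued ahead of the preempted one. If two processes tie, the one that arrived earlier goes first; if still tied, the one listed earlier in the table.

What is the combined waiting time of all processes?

401

Gantt: | 100 0-10 | 106 10-15 | 103 15-20 | 105 20-25 | 104 25-30 | 101 30-35 | 102 35-40 | 100 40-43 | 106 43-48 | 103 48-53 | 105 53-56 | 104 56-61 | 101 61-66 | 102 66-71 | 106 71-76 | 103 76-81 | 104 81-84 | 101 84-87 | 102 87-89 | 106 89-91 | 103 91-94 |
Completion: 100=43  101=87  102=89  103=94  104=84  105=56  106=91
Turnaround (C−A): 100=43  101=77  102=79  103=87  104=75  105=49  106=85
Waiting = turnaround − burst: 100=30, 101=64, 102=67, 103=69, 104=62, 105=41, 106=68
Total waiting = 30 + 64 + 67 + 69 + 62 + 41 + 68 = 401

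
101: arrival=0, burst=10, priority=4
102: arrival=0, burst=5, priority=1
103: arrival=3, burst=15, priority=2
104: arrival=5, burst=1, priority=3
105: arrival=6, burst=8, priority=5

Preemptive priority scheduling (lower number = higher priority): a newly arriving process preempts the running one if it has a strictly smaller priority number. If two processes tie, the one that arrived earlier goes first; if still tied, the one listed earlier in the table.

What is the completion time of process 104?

21

Schedule: | 102 0-5 | 103 5-20 | 104 20-21 | 101 21-31 | 105 31-39 |
Completion: 101=31  102=5  103=20  104=21  105=39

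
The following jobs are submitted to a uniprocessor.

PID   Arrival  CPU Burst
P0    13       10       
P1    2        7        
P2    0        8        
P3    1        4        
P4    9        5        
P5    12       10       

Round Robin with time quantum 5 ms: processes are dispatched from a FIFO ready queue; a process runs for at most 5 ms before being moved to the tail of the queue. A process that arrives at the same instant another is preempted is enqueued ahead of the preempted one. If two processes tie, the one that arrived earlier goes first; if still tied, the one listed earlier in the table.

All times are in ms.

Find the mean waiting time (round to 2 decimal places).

14.00

Timeline: | P2 0-5 | P3 5-9 | P1 9-14 | P2 14-17 | P4 17-22 | P5 22-27 | P0 27-32 | P1 32-34 | P5 34-39 | P0 39-44 |
Completion: P0=44  P1=34  P2=17  P3=9  P4=22  P5=39
Waiting times: P0=21, P1=25, P2=9, P3=4, P4=8, P5=17
Average waiting = (21+25+9+4+8+17) / 6 = 84/6 = 14.00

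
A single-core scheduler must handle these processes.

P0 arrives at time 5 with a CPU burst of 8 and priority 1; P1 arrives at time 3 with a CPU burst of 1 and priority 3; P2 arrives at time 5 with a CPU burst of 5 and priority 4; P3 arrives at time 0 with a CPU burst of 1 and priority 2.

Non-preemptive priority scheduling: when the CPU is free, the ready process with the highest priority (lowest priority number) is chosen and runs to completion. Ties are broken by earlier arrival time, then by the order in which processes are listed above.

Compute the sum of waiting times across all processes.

Gantt: | P3 0-1 | idle 1-3 | P1 3-4 | idle 4-5 | P0 5-13 | P2 13-18 |
Completion: P0=13  P1=4  P2=18  P3=1
Turnaround (C−A): P0=8  P1=1  P2=13  P3=1
Waiting = turnaround − burst: P0=0, P1=0, P2=8, P3=0
Total waiting = 0 + 0 + 8 + 0 = 8

8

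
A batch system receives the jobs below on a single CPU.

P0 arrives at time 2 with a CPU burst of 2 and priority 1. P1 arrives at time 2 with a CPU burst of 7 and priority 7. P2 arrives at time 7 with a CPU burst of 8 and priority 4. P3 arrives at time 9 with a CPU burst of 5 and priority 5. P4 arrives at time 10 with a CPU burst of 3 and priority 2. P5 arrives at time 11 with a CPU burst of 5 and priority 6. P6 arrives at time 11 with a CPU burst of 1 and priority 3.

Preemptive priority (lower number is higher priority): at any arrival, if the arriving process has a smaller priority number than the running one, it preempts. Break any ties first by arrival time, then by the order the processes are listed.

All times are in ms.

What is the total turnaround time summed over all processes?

Timeline: | idle 0-2 | P0 2-4 | P1 4-7 | P2 7-10 | P4 10-13 | P6 13-14 | P2 14-19 | P3 19-24 | P5 24-29 | P1 29-33 |
Completion: P0=4  P1=33  P2=19  P3=24  P4=13  P5=29  P6=14
Turnaround = completion − arrival: P0=2, P1=31, P2=12, P3=15, P4=3, P5=18, P6=3
Total turnaround = 2 + 31 + 12 + 15 + 3 + 18 + 3 = 84

84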